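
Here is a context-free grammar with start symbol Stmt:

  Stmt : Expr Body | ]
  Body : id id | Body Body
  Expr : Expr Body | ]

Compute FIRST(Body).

{ id }

Body : id id contributes {id}.
From Body : Body Body: add FIRST(Body) = { id }.
Union: FIRST(Body) = { id }.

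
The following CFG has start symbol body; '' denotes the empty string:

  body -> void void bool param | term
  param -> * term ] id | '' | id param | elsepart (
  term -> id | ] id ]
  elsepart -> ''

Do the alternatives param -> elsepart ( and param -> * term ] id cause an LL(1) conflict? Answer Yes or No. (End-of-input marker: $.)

No

FIRST(elsepart () = { ( } and FIRST(* term ] id) = { * }.
The FIRST sets are disjoint and neither alternative is nullable — no conflict.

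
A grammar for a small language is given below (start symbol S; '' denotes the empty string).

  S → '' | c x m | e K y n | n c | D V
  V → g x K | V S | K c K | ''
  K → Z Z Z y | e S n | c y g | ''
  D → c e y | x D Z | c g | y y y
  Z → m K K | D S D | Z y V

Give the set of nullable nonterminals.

Directly nullable (have an ''-production): S, V, K.
No other nonterminal has a production whose RHS symbols are all nullable.

{ K, S, V }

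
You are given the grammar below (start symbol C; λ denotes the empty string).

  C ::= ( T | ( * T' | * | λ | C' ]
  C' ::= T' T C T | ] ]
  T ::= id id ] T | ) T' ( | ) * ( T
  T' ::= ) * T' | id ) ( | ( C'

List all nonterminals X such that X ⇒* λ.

{ C }

Directly nullable (have an λ-production): C.
No other nonterminal has a production whose RHS symbols are all nullable.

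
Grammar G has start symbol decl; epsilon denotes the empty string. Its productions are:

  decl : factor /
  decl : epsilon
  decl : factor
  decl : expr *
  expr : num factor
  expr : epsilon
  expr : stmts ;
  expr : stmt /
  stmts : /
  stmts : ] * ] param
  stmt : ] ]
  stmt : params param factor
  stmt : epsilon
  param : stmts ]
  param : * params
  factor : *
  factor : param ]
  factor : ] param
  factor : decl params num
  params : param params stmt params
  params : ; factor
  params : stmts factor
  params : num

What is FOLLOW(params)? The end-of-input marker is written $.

{ $, *, /, ;, ], num }

In stmt : params param factor: add FIRST(param factor) = { *, /, ] }.
In param : * params: params is at the end, add FOLLOW(param) = { $, *, /, ;, ], num }.
In factor : decl params num: add FIRST(num) = { num }.
In params : param params stmt params: add FIRST(stmt params) = { *, /, ;, ], num }.
In params : param params stmt params: params is at the end, add FOLLOW(params) = { $, *, /, ;, ], num }.
Union: FOLLOW(params) = { $, *, /, ;, ], num }.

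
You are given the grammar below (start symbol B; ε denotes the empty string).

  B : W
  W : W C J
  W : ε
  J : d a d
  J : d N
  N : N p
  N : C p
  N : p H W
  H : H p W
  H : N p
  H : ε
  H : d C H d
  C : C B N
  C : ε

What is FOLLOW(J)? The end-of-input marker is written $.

In W : W C J: J is at the end, add FOLLOW(W) = { $, d, p }.
Union: FOLLOW(J) = { $, d, p }.

{ $, d, p }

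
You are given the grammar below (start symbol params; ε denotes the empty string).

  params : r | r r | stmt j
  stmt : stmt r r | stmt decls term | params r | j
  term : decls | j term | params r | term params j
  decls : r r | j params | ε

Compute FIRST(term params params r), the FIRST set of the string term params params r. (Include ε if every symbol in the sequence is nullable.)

{ j, r }

Add FIRST(term)\{ε} = { j, r }; term is nullable, continue.
Add FIRST(params) = { j, r }; params is not nullable, stop.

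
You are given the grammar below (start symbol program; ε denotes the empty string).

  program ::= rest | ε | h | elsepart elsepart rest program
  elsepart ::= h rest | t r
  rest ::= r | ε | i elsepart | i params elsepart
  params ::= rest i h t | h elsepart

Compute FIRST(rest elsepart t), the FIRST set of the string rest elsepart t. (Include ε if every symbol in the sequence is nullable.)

{ h, i, r, t }

Add FIRST(rest)\{ε} = { i, r }; rest is nullable, continue.
Add FIRST(elsepart) = { h, t }; elsepart is not nullable, stop.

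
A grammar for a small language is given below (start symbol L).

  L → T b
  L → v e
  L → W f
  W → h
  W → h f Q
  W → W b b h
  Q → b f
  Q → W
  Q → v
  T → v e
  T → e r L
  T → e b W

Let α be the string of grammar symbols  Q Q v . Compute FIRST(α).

Add FIRST(Q) = { b, h, v }; Q is not nullable, stop.

{ b, h, v }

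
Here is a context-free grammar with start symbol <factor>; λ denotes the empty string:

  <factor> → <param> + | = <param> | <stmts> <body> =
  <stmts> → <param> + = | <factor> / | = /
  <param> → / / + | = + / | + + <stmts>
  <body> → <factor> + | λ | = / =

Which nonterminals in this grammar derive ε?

Directly nullable (have an λ-production): <body>.
No other nonterminal has a production whose RHS symbols are all nullable.

{ <body> }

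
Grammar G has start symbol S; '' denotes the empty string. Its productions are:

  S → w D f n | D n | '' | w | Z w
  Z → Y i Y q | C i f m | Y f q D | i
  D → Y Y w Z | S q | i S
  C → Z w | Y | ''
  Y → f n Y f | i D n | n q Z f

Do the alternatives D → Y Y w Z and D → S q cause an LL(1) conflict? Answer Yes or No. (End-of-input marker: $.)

Yes

FIRST(Y Y w Z) = { f, i, n } and FIRST(S q) = { f, i, n, q, w }.
Both contain f, so the two alternatives are not disjoint — LL(1) conflict.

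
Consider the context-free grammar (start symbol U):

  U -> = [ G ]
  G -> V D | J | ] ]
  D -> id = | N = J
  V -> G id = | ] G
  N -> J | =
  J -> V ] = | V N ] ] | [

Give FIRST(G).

{ [, ] }

From G -> V D: add FIRST(V) = { [, ] }.
From G -> J: add FIRST(J) = { [, ] }.
G -> ] ] contributes {]}.
Union: FIRST(G) = { [, ] }.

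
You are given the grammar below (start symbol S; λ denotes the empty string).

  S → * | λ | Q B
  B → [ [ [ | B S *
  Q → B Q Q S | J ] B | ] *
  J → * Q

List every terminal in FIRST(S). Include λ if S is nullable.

{ *, [, ], λ }

S → * contributes {*}.
S → λ contributes λ.
From S → Q B: add FIRST(Q) = { *, [, ] }.
Union: FIRST(S) = { *, [, ], λ }.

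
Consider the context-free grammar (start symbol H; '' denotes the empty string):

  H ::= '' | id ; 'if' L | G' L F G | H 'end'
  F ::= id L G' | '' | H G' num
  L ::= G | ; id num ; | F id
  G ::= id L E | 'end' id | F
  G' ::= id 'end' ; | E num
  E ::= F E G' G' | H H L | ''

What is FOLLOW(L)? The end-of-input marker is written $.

In H ::= id ; 'if' L: L is at the end, add FOLLOW(H) = { $, 'end', ;, id, num }.
In H ::= G' L F G: add FIRST(F G)\{''} = { 'end', ;, id, num }.
  Since F G is nullable, also add FOLLOW(H) = { $, 'end', ;, id, num }.
In F ::= id L G': add FIRST(G') = { 'end', ;, id, num }.
In G ::= id L E: add FIRST(E)\{''} = { 'end', ;, id, num }.
  Since E is nullable, also add FOLLOW(G) = { $, 'end', ;, id, num }.
In E ::= H H L: L is at the end, add FOLLOW(E) = { $, 'end', ;, id, num }.
Union: FOLLOW(L) = { $, 'end', ;, id, num }.

{ $, 'end', ;, id, num }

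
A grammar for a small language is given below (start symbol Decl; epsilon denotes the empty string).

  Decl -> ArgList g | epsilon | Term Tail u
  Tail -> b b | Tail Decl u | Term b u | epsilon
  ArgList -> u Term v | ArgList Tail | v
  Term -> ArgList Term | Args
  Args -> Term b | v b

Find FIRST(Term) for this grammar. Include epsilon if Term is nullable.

From Term -> ArgList Term: add FIRST(ArgList) = { u, v }.
From Term -> Args: add FIRST(Args) = { u, v }.
Union: FIRST(Term) = { u, v }.

{ u, v }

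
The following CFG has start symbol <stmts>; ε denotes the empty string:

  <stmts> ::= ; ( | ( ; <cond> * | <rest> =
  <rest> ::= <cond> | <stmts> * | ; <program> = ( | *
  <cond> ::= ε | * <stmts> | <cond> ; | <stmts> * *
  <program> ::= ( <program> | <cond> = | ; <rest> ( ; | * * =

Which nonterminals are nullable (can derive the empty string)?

Directly nullable (have an ε-production): <cond>.
<rest> ::= <cond> with every symbol nullable, so <rest> is nullable.
No other nonterminal has a production whose RHS symbols are all nullable.

{ <cond>, <rest> }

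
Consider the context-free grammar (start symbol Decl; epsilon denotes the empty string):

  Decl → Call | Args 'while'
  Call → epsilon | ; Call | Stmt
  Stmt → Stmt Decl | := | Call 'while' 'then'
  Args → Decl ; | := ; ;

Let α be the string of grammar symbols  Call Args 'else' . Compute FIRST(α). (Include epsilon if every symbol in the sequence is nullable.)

Add FIRST(Call)\{epsilon} = { 'while', :=, ; }; Call is nullable, continue.
Add FIRST(Args) = { 'while', :=, ; }; Args is not nullable, stop.

{ 'while', :=, ; }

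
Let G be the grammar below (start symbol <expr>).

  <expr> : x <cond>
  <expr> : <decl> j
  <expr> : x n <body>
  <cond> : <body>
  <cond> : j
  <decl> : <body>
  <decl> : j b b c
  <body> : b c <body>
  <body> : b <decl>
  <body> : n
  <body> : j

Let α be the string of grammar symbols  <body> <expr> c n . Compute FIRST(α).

{ b, j, n }

Add FIRST(<body>) = { b, j, n }; <body> is not nullable, stop.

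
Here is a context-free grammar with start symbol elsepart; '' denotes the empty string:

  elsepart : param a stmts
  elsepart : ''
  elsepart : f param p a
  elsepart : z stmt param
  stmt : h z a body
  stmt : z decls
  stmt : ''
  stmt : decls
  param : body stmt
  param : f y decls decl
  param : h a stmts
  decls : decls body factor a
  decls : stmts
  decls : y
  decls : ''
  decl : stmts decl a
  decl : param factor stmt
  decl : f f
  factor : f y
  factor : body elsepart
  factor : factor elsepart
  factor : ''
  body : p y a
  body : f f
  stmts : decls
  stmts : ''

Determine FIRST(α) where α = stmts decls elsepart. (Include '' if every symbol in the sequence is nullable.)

Add FIRST(stmts)\{''} = { f, p, y }; stmts is nullable, continue.
Add FIRST(decls)\{''} = { f, p, y }; decls is nullable, continue.
Add FIRST(elsepart)\{''} = { f, h, p, z }; elsepart is nullable, continue.
Every symbol is nullable, so include ''.

{ f, h, p, y, z, '' }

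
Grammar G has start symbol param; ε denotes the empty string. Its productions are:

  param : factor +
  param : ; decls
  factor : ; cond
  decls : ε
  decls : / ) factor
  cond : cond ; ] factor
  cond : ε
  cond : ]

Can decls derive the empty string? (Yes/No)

Yes

decls has an ε-production, so decls ⇒ ε.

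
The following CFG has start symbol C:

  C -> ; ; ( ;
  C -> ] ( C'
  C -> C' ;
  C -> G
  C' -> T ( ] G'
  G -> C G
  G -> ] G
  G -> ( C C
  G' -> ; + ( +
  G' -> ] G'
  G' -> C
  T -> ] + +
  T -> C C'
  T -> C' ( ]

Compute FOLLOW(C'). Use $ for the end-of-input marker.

{ $, (, ;, ] }

In C -> ] ( C': C' is at the end, add FOLLOW(C) = { $, (, ;, ] }.
In C -> C' ;: add FIRST(;) = { ; }.
In T -> C C': C' is at the end, add FOLLOW(T) = { ( }.
In T -> C' ( ]: add FIRST(( ]) = { ( }.
Union: FOLLOW(C') = { $, (, ;, ] }.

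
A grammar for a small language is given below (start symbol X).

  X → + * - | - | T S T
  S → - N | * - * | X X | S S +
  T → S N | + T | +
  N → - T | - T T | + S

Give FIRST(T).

{ *, +, - }

From T → S N: add FIRST(S) = { *, +, - }.
T → + T contributes {+}.
T → + contributes {+}.
Union: FIRST(T) = { *, +, - }.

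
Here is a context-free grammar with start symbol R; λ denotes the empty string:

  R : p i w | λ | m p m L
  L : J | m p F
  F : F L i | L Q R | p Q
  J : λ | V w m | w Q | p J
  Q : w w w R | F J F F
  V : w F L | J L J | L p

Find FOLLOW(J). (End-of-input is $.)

{ $, i, m, p, w }

In L : J: J is at the end, add FOLLOW(L) = { $, i, m, p, w }.
In J : p J: J is at the end, add FOLLOW(J) = { $, i, m, p, w }.
In Q : F J F F: add FIRST(F F) = { m, p, w }.
In V : J L J: add FIRST(L J)\{λ} = { m, p, w }.
  Since L J is nullable, also add FOLLOW(V) = { w }.
In V : J L J: J is at the end, add FOLLOW(V) = { w }.
Union: FOLLOW(J) = { $, i, m, p, w }.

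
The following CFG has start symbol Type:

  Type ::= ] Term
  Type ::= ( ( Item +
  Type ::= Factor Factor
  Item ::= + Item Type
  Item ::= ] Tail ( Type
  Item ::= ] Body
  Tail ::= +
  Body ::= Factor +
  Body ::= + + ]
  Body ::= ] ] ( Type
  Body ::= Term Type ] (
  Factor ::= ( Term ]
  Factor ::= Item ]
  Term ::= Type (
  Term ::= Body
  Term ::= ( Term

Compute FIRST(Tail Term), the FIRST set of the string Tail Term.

Add FIRST(Tail) = { + }; Tail is not nullable, stop.

{ + }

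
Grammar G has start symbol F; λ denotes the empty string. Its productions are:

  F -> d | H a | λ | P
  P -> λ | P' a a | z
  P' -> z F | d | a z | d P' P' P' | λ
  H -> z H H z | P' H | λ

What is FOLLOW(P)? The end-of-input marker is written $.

In F -> P: P is at the end, add FOLLOW(F) = { $, a, d, z }.
Union: FOLLOW(P) = { $, a, d, z }.

{ $, a, d, z }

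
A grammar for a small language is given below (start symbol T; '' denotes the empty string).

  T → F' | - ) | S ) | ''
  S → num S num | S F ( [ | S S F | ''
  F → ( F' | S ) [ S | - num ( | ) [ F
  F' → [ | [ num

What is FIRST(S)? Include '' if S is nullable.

S → num S num contributes {num}.
From S → S F ( [: S nullable, take FIRST(S) ∪ FIRST(F) = { (, ), -, num }.
From S → S S F: S, S nullable, take FIRST(S) ∪ FIRST(S) ∪ FIRST(F) = { (, ), -, num }.
S → '' contributes ''.
Union: FIRST(S) = { (, ), -, num, '' }.

{ (, ), -, num, '' }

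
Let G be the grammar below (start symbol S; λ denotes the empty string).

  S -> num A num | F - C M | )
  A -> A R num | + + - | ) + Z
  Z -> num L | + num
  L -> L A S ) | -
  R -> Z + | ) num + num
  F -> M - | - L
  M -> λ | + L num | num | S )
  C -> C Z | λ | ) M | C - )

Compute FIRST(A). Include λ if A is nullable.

From A -> A R num: add FIRST(A) = { ), + }.
A -> + + - contributes {+}.
A -> ) + Z contributes {)}.
Union: FIRST(A) = { ), + }.

{ ), + }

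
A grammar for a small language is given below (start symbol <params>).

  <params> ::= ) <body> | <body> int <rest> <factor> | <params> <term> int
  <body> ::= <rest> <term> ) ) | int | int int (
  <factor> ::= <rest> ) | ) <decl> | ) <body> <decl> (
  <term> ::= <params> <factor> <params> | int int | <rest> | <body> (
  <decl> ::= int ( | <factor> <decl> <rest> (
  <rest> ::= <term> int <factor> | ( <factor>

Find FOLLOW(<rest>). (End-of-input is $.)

In <params> ::= <body> int <rest> <factor>: add FIRST(<factor>) = { (, ), int }.
In <body> ::= <rest> <term> ) ): add FIRST(<term> ) )) = { (, ), int }.
In <factor> ::= <rest> ): add FIRST()) = { ) }.
In <term> ::= <rest>: <rest> is at the end, add FOLLOW(<term>) = { ), int }.
In <decl> ::= <factor> <decl> <rest> (: add FIRST(() = { ( }.
Union: FOLLOW(<rest>) = { (, ), int }.

{ (, ), int }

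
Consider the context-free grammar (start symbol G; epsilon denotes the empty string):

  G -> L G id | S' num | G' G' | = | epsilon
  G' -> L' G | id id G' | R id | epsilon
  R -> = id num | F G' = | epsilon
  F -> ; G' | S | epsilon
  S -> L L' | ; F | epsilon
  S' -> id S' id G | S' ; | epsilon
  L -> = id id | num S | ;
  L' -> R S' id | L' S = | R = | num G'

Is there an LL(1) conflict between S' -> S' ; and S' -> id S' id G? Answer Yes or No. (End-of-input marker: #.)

FIRST(S' ;) = { ;, id } and FIRST(id S' id G) = { id }.
Both contain id, so the two alternatives are not disjoint — LL(1) conflict.

Yes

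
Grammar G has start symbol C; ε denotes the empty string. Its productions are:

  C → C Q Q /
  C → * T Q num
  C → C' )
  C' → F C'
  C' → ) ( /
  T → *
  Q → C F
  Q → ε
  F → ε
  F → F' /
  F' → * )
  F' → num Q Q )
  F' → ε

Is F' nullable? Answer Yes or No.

Yes

F' has an ε-production, so F' ⇒ ε.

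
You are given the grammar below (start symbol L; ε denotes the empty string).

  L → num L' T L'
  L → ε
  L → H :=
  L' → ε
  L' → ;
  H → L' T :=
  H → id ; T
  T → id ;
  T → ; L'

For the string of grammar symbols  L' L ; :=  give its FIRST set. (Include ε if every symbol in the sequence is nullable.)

Add FIRST(L')\{ε} = { ; }; L' is nullable, continue.
Add FIRST(L)\{ε} = { ;, id, num }; L is nullable, continue.
; is a terminal; add {;} and stop.

{ ;, id, num }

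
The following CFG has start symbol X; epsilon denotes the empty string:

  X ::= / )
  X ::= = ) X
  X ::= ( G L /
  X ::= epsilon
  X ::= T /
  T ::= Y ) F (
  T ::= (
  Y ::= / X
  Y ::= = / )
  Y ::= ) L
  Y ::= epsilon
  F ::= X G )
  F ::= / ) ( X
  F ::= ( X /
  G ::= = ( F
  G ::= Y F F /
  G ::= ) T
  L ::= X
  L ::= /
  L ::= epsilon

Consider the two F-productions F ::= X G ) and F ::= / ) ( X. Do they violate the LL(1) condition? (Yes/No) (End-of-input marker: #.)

Yes

FIRST(X G )) = { (, ), /, = } and FIRST(/ ) ( X) = { / }.
Both contain /, so the two alternatives are not disjoint — LL(1) conflict.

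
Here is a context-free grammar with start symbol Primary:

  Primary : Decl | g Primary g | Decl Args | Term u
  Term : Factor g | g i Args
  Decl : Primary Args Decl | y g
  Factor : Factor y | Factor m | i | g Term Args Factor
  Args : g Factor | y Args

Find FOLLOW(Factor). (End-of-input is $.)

In Term : Factor g: add FIRST(g) = { g }.
In Factor : Factor y: add FIRST(y) = { y }.
In Factor : Factor m: add FIRST(m) = { m }.
In Factor : g Term Args Factor: Factor is at the end, add FOLLOW(Factor) = { $, g, i, m, u, y }.
In Args : g Factor: Factor is at the end, add FOLLOW(Args) = { $, g, i, u, y }.
Union: FOLLOW(Factor) = { $, g, i, m, u, y }.

{ $, g, i, m, u, y }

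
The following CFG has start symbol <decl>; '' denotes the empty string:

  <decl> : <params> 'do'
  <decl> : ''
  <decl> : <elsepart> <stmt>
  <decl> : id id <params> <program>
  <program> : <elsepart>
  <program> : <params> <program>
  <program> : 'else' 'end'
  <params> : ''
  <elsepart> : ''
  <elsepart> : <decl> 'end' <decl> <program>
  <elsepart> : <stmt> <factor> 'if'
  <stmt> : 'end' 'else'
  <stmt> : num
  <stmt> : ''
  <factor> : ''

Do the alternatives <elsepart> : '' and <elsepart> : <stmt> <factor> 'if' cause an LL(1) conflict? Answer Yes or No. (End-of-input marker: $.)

FIRST('') = { '' } and FIRST(<stmt> <factor> 'if') = { 'end', 'if', num }.
The first alternative is nullable and FOLLOW(<elsepart>) = { $, 'do', 'else', 'end', 'if', id, num } shares 'end' with FIRST of the second — conflict.

Yes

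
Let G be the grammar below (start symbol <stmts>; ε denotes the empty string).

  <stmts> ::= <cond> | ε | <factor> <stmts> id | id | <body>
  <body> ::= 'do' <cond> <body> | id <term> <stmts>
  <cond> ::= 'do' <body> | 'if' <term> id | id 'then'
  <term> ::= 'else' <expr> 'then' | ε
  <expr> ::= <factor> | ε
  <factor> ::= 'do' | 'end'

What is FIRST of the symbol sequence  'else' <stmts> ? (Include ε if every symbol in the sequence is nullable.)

'else' is a terminal; add {'else'} and stop.

{ 'else' }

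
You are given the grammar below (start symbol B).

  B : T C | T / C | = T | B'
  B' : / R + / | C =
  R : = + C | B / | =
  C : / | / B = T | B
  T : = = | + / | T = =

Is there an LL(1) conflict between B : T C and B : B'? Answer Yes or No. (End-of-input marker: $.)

FIRST(T C) = { +, = } and FIRST(B') = { +, /, = }.
Both contain +, so the two alternatives are not disjoint — LL(1) conflict.

Yes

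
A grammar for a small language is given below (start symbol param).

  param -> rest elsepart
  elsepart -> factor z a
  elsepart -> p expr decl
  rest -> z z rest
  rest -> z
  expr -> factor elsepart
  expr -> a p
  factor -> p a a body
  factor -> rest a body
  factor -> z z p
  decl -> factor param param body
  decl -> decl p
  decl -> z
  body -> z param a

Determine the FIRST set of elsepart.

From elsepart -> factor z a: add FIRST(factor) = { p, z }.
elsepart -> p expr decl contributes {p}.
Union: FIRST(elsepart) = { p, z }.

{ p, z }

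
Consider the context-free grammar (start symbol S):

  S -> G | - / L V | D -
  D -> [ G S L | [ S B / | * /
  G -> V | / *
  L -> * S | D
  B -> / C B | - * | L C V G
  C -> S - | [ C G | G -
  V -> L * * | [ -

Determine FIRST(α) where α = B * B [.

{ *, -, /, [ }

Add FIRST(B) = { *, -, /, [ }; B is not nullable, stop.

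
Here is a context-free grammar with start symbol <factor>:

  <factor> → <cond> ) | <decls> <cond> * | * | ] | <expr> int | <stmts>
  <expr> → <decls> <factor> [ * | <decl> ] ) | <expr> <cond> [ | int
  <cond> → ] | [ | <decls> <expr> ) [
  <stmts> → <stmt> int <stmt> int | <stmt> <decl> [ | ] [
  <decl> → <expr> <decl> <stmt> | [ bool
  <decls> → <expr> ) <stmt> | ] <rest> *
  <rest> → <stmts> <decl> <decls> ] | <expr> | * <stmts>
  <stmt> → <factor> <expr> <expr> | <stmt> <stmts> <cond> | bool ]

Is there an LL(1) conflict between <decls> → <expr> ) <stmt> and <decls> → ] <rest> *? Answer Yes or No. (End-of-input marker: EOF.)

FIRST(<expr> ) <stmt>) = { [, ], int } and FIRST(] <rest> *) = { ] }.
Both contain ], so the two alternatives are not disjoint — LL(1) conflict.

Yes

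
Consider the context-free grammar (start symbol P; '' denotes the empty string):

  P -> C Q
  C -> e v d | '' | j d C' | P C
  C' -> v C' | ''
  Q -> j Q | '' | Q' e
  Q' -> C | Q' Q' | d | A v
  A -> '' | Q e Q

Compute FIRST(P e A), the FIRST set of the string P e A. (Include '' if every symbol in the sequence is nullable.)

Add FIRST(P)\{''} = { d, e, j, v }; P is nullable, continue.
e is a terminal; add {e} and stop.

{ d, e, j, v }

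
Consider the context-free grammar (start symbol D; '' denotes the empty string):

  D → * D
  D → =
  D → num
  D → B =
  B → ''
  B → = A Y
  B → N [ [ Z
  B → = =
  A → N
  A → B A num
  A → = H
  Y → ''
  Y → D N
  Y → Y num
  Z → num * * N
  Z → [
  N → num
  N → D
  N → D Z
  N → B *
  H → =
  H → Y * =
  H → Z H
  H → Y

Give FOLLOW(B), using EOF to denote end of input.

In D → B =: add FIRST(=) = { = }.
In A → B A num: add FIRST(A num) = { *, =, num }.
In N → B *: add FIRST(*) = { * }.
Union: FOLLOW(B) = { *, =, num }.

{ *, =, num }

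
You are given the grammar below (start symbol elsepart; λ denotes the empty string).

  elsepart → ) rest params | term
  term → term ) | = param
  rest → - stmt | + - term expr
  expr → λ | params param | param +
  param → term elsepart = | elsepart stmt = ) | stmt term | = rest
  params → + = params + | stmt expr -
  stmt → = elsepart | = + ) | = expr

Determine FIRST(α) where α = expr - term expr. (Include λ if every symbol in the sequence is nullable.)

Add FIRST(expr)\{λ} = { ), +, = }; expr is nullable, continue.
- is a terminal; add {-} and stop.

{ ), +, -, = }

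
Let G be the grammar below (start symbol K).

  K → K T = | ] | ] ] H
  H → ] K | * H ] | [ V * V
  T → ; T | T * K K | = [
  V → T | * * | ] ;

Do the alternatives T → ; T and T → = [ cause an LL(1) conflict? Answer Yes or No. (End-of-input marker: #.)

No

FIRST(; T) = { ; } and FIRST(= [) = { = }.
The FIRST sets are disjoint and neither alternative is nullable — no conflict.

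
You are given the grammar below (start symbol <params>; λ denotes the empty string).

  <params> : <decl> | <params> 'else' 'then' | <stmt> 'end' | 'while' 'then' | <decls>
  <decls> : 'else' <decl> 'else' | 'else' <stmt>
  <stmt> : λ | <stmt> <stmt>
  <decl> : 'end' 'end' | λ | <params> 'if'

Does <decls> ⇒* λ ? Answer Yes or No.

Nullable nonterminals: <decl>, <params>, <stmt>.
No production of <decls> has an RHS whose symbols are all nullable, so <decls> is not nullable.

No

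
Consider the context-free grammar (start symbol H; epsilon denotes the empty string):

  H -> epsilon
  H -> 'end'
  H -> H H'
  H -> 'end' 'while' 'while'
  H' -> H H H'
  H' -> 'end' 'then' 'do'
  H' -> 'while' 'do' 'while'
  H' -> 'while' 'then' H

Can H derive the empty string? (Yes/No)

H has an epsilon-production, so H ⇒ epsilon.

Yes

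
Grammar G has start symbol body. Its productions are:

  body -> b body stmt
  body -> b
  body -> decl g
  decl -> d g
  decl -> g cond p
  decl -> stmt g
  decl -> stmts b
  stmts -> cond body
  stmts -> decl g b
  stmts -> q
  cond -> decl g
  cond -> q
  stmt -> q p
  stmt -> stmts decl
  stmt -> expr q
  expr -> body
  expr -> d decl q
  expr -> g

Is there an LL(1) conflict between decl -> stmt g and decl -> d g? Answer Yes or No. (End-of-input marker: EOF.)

Yes

FIRST(stmt g) = { b, d, g, q } and FIRST(d g) = { d }.
Both contain d, so the two alternatives are not disjoint — LL(1) conflict.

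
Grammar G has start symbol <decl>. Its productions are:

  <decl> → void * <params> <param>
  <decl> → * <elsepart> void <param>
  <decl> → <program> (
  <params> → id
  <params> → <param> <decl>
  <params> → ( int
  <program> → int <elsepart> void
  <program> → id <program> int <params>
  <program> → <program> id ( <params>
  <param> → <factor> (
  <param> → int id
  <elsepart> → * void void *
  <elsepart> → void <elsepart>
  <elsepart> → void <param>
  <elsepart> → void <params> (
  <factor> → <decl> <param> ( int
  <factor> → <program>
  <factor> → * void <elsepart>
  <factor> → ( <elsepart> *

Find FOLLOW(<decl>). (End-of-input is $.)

<decl> is the start symbol, so $ ∈ FOLLOW(<decl>).
In <params> → <param> <decl>: <decl> is at the end, add FOLLOW(<params>) = { (, *, id, int, void }.
In <factor> → <decl> <param> ( int: add FIRST(<param> ( int) = { (, *, id, int, void }.
Union: FOLLOW(<decl>) = { $, (, *, id, int, void }.

{ $, (, *, id, int, void }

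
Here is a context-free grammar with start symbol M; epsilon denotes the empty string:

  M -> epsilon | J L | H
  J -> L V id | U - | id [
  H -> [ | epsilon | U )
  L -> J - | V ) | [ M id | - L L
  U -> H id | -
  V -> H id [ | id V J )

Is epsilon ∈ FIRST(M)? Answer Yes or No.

Yes

M has an epsilon-production, so M ⇒ epsilon.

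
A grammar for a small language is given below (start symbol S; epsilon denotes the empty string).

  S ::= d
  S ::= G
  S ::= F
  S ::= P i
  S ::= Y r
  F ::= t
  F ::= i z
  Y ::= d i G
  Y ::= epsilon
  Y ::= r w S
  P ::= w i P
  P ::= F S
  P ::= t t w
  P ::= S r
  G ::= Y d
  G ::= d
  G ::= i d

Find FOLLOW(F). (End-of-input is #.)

{ #, d, i, r, t, w }

In S ::= F: F is at the end, add FOLLOW(S) = { #, d, i, r }.
In P ::= F S: add FIRST(S) = { d, i, r, t, w }.
Union: FOLLOW(F) = { #, d, i, r, t, w }.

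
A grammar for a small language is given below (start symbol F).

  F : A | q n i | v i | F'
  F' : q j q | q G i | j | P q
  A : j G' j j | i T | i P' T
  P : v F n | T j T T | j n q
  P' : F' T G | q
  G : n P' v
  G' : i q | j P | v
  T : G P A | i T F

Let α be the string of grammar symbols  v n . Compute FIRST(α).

{ v }

v is a terminal; add {v} and stop.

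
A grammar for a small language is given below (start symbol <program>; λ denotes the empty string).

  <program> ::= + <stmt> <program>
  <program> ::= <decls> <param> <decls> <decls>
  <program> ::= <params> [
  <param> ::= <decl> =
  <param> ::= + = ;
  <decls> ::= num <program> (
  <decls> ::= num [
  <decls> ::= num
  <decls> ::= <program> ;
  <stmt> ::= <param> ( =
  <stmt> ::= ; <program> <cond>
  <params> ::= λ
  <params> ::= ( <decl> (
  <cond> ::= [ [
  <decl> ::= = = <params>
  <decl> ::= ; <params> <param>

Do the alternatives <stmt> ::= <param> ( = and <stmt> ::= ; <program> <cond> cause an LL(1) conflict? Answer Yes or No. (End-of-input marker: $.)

FIRST(<param> ( =) = { +, ;, = } and FIRST(; <program> <cond>) = { ; }.
Both contain ;, so the two alternatives are not disjoint — LL(1) conflict.

Yes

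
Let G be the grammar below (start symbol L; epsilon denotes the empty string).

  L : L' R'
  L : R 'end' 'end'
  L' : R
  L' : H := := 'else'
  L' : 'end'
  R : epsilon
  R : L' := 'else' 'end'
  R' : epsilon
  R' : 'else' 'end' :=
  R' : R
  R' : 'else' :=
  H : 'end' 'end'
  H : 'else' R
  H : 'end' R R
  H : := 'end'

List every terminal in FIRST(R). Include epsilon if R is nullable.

R : epsilon contributes epsilon.
From R : L' := 'else' 'end': L' nullable, take FIRST(L') ∪ {:=} = { 'else', 'end', := }.
Union: FIRST(R) = { 'else', 'end', :=, epsilon }.

{ 'else', 'end', :=, epsilon }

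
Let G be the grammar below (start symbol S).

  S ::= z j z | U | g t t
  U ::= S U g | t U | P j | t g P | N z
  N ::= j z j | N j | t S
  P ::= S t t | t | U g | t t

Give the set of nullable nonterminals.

No nonterminal has an empty production or an RHS whose symbols are all nullable.

{ } (none)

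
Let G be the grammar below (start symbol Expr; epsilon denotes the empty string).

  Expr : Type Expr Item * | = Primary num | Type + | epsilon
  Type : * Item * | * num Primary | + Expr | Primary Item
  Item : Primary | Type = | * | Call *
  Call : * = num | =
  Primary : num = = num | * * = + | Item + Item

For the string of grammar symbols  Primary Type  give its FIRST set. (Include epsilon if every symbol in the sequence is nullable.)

Add FIRST(Primary) = { *, +, =, num }; Primary is not nullable, stop.

{ *, +, =, num }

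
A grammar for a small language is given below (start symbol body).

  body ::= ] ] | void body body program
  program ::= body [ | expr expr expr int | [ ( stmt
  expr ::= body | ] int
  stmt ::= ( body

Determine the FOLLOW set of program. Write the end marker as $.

{ $, [, ], int, void }

In body ::= void body body program: program is at the end, add FOLLOW(body) = { $, [, ], int, void }.
Union: FOLLOW(program) = { $, [, ], int, void }.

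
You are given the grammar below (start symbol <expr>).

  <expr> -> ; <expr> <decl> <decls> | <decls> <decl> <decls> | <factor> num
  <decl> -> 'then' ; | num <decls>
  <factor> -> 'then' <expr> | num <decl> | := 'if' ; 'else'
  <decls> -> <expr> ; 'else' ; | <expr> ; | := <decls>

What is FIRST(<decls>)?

{ 'then', :=, ;, num }

From <decls> -> <expr> ; 'else' ;: add FIRST(<expr>) = { 'then', :=, ;, num }.
From <decls> -> <expr> ;: add FIRST(<expr>) = { 'then', :=, ;, num }.
<decls> -> := <decls> contributes {:=}.
Union: FIRST(<decls>) = { 'then', :=, ;, num }.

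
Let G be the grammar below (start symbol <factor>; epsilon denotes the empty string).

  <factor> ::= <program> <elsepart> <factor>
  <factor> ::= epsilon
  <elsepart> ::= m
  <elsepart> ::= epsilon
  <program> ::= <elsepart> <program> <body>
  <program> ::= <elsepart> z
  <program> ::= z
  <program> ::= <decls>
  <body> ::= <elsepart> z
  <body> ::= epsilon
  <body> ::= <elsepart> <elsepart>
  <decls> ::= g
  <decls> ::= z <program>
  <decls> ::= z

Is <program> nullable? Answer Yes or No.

No

Nullable nonterminals: <body>, <elsepart>, <factor>.
No production of <program> has an RHS whose symbols are all nullable, so <program> is not nullable.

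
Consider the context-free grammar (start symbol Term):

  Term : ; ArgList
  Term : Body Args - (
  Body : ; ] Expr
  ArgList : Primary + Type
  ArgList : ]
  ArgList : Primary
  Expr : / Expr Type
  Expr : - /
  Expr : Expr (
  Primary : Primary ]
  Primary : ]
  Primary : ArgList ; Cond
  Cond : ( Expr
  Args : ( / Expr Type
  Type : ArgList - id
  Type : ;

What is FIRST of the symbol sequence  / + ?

/ is a terminal; add {/} and stop.

{ / }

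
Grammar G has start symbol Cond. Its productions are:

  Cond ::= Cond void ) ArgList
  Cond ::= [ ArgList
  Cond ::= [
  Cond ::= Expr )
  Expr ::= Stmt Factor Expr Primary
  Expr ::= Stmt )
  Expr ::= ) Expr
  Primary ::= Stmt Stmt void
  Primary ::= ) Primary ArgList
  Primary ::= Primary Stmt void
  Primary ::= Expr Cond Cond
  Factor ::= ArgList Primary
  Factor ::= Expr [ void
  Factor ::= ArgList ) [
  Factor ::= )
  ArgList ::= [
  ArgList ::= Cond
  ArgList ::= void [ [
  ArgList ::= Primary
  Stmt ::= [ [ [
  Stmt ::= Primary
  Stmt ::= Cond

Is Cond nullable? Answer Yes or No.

No

No nonterminal in this grammar is nullable.
No production of Cond has an RHS whose symbols are all nullable, so Cond is not nullable.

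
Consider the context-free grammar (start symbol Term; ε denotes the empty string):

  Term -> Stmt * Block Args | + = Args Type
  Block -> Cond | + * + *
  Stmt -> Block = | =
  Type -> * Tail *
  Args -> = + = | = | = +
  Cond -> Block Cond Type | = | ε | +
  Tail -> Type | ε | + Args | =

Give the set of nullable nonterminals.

{ Block, Cond, Tail }

Directly nullable (have an ε-production): Cond, Tail.
Block -> Cond with every symbol nullable, so Block is nullable.
No other nonterminal has a production whose RHS symbols are all nullable.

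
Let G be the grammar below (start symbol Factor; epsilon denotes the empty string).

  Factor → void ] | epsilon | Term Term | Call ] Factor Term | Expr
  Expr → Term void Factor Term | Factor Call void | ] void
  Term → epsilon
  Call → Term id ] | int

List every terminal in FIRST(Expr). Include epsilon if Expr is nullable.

{ ], id, int, void }

From Expr → Term void Factor Term: Term nullable, take FIRST(Term) ∪ {void} = { void }.
From Expr → Factor Call void: Factor nullable, take FIRST(Factor) ∪ FIRST(Call) = { ], id, int, void }.
Expr → ] void contributes {]}.
Union: FIRST(Expr) = { ], id, int, void }.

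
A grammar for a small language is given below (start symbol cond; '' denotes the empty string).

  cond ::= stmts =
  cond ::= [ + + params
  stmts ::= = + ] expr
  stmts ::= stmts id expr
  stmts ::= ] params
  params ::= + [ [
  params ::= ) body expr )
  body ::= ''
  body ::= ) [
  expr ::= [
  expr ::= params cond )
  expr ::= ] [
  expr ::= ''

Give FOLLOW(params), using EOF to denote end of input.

{ EOF, ), =, [, ], id }

In cond ::= [ + + params: params is at the end, add FOLLOW(cond) = { EOF, ) }.
In stmts ::= ] params: params is at the end, add FOLLOW(stmts) = { =, id }.
In expr ::= params cond ): add FIRST(cond )) = { =, [, ] }.
Union: FOLLOW(params) = { EOF, ), =, [, ], id }.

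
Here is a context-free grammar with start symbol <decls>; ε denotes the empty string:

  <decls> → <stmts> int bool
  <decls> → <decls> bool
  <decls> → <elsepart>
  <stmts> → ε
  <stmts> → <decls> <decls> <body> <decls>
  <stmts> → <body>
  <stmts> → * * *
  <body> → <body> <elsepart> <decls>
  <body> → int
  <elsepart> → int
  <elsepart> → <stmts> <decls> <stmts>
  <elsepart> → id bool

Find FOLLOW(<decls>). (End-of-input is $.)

<decls> is the start symbol, so $ ∈ FOLLOW(<decls>).
In <decls> → <decls> bool: add FIRST(bool) = { bool }.
In <stmts> → <decls> <decls> <body> <decls>: add FIRST(<decls> <body> <decls>) = { *, id, int }.
In <stmts> → <decls> <decls> <body> <decls>: add FIRST(<body> <decls>) = { int }.
In <stmts> → <decls> <decls> <body> <decls>: <decls> is at the end, add FOLLOW(<stmts>) = { $, *, bool, id, int }.
In <body> → <body> <elsepart> <decls>: <decls> is at the end, add FOLLOW(<body>) = { $, *, bool, id, int }.
In <elsepart> → <stmts> <decls> <stmts>: add FIRST(<stmts>)\{ε} = { *, id, int }.
  Since <stmts> is nullable, also add FOLLOW(<elsepart>) = { $, *, bool, id, int }.
Union: FOLLOW(<decls>) = { $, *, bool, id, int }.

{ $, *, bool, id, int }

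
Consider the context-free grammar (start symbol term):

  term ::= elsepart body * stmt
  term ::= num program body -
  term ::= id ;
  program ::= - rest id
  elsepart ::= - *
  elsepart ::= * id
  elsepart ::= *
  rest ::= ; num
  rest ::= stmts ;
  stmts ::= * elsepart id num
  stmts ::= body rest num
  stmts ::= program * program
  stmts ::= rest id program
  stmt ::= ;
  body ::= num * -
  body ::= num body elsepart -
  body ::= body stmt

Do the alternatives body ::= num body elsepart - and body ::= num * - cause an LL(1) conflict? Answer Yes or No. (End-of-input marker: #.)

Yes

FIRST(num body elsepart -) = { num } and FIRST(num * -) = { num }.
Both contain num, so the two alternatives are not disjoint — LL(1) conflict.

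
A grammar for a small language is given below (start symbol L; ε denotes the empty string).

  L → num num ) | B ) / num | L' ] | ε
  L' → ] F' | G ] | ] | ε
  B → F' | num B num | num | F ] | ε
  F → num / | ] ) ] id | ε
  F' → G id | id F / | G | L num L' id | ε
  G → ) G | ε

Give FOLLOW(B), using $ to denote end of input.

{ ), num }

In L → B ) / num: add FIRST() / num) = { ) }.
In B → num B num: add FIRST(num) = { num }.
Union: FOLLOW(B) = { ), num }.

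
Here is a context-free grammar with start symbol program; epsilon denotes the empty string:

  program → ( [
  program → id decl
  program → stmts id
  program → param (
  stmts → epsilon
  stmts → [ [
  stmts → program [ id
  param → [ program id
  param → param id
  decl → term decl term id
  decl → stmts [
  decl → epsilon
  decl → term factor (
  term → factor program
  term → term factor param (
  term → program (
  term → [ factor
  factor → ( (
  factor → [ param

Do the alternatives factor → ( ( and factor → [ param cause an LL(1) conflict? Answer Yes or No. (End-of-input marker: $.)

FIRST(( () = { ( } and FIRST([ param) = { [ }.
The FIRST sets are disjoint and neither alternative is nullable — no conflict.

No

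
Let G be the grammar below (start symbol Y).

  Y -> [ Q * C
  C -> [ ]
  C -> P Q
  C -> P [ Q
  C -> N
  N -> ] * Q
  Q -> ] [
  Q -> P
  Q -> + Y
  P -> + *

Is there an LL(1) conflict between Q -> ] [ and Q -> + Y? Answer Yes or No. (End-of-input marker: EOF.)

No

FIRST(] [) = { ] } and FIRST(+ Y) = { + }.
The FIRST sets are disjoint and neither alternative is nullable — no conflict.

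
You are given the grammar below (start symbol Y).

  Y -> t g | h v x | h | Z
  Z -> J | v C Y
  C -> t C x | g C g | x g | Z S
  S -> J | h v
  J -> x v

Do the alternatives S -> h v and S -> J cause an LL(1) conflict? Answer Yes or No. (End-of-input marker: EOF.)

No

FIRST(h v) = { h } and FIRST(J) = { x }.
The FIRST sets are disjoint and neither alternative is nullable — no conflict.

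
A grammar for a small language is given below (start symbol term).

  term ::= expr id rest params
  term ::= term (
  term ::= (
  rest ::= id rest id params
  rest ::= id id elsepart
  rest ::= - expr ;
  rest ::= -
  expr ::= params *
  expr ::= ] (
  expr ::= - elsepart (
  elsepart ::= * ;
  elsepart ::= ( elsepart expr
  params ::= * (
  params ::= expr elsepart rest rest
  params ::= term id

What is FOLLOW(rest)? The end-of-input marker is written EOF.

{ EOF, (, *, -, ], id }

In term ::= expr id rest params: add FIRST(params) = { (, *, -, ] }.
In rest ::= id rest id params: add FIRST(id params) = { id }.
In params ::= expr elsepart rest rest: add FIRST(rest) = { -, id }.
In params ::= expr elsepart rest rest: rest is at the end, add FOLLOW(params) = { EOF, (, *, -, ], id }.
Union: FOLLOW(rest) = { EOF, (, *, -, ], id }.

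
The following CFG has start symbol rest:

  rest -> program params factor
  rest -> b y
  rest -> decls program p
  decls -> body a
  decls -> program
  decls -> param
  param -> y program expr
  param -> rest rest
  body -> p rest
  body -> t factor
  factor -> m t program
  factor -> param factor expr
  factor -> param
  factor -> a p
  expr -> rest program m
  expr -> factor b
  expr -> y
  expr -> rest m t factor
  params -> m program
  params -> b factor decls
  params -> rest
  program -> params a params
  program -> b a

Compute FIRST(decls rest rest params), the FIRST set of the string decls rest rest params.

{ b, m, p, t, y }

Add FIRST(decls) = { b, m, p, t, y }; decls is not nullable, stop.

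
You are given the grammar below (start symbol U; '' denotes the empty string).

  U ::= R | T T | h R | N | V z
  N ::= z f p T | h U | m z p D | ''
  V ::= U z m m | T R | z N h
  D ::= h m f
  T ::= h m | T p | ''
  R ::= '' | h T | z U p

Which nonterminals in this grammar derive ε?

{ N, R, T, U, V }

Directly nullable (have an ''-production): N, T, R.
U ::= R with every symbol nullable, so U is nullable.
V ::= T R with every symbol nullable, so V is nullable.
No other nonterminal has a production whose RHS symbols are all nullable.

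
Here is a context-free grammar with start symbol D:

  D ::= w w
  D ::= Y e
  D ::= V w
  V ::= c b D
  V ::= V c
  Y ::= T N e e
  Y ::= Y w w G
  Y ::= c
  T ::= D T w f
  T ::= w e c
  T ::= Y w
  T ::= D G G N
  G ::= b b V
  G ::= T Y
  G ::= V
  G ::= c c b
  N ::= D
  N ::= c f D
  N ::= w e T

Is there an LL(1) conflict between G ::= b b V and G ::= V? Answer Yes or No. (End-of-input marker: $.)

FIRST(b b V) = { b } and FIRST(V) = { c }.
The FIRST sets are disjoint and neither alternative is nullable — no conflict.

No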